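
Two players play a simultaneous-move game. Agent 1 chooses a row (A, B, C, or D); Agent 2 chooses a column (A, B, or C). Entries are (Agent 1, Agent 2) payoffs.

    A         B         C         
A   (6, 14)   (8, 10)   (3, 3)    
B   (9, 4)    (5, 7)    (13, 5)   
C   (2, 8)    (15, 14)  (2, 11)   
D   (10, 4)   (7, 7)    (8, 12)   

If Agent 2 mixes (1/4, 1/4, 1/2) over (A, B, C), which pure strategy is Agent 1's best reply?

Agent 1's best reply maximizes expected payoff against the mix.
A: (1/4)·6 + (1/4)·8 + (1/2)·3 = 5
B: (1/4)·9 + (1/4)·5 + (1/2)·13 = 10
C: (1/4)·2 + (1/4)·15 + (1/2)·2 = 21/4
D: (1/4)·10 + (1/4)·7 + (1/2)·8 = 33/4
Highest expected payoff is 10, from B.

B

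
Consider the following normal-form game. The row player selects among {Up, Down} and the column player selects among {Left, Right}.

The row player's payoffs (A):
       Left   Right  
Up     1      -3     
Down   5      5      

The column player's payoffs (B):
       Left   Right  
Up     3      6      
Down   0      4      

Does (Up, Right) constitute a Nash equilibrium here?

Holding the column player at Right: the row player gets -3 from Up but could get 5 by switching to Down. The row player has a profitable deviation.

No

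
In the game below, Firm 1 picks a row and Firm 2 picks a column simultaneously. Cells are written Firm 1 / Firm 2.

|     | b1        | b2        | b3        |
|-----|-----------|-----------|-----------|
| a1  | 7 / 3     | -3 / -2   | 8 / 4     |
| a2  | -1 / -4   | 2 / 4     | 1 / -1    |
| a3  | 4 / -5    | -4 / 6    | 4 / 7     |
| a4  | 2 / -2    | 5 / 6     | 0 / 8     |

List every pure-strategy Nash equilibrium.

(a1, b3)

Check mutual best responses: a cell is a NE iff neither player can gain by unilaterally deviating.
Firm 1's best responses — vs b1: a1 (payoff 7); vs b2: a4 (payoff 5); vs b3: a1 (payoff 8).
Firm 2's best responses — vs a1: b3 (payoff 4); vs a2: b2 (payoff 4); vs a3: b3 (payoff 7); vs a4: b3 (payoff 8).
The only mutual best response is (a1, b3); neither player gains by switching there.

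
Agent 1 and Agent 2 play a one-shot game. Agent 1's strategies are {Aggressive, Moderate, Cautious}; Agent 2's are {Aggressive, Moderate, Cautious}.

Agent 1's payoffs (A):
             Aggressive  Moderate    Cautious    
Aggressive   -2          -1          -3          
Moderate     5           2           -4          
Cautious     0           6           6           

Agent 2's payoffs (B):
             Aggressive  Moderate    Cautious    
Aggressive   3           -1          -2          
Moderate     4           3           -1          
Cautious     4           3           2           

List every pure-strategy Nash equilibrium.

(Moderate, Aggressive)

Check mutual best responses: a cell is a NE iff neither player can gain by unilaterally deviating.
Agent 1's best responses — vs Aggressive: Moderate (payoff 5); vs Moderate: Cautious (payoff 6); vs Cautious: Cautious (payoff 6).
Agent 2's best responses — vs Aggressive: Aggressive (payoff 3); vs Moderate: Aggressive (payoff 4); vs Cautious: Aggressive (payoff 4).
The only mutual best response is (Moderate, Aggressive); neither player gains by switching there.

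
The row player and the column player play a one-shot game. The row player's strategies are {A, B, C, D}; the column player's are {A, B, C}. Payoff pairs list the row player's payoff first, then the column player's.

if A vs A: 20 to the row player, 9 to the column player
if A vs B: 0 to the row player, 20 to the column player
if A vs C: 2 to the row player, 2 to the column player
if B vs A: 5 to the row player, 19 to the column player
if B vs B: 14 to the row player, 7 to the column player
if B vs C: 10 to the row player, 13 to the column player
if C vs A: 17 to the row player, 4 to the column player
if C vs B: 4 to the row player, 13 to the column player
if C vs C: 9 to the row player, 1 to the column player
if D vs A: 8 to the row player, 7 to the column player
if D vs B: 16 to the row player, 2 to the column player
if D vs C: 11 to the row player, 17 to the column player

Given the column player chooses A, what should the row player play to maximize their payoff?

With the column player fixed at A, the row player's payoffs are: A → 20, B → 5, C → 17, D → 8.
The maximum is 20, achieved by A.

A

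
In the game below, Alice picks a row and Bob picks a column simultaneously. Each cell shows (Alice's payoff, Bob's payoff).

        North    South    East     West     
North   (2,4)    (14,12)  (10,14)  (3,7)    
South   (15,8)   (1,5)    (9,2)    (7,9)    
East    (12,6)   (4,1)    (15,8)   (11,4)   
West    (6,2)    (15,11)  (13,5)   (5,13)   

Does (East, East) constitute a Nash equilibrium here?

Holding Bob at East: Alice gets 15 from East, versus 10 from North, 9 from South, 13 from West. No profitable deviation for Alice.
Holding Alice at East: Bob gets 8 from East, versus 6 from North, 1 from South, 4 from West. No profitable deviation for Bob either.

Yes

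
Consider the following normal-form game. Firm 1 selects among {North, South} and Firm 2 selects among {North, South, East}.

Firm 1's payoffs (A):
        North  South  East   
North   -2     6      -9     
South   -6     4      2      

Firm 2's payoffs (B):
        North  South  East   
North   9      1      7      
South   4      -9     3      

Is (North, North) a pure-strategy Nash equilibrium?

Yes

Holding Firm 2 at North: Firm 1 gets -2 from North, versus -6 from South. No profitable deviation for Firm 1.
Holding Firm 1 at North: Firm 2 gets 9 from North, versus 1 from South, 7 from East. No profitable deviation for Firm 2 either.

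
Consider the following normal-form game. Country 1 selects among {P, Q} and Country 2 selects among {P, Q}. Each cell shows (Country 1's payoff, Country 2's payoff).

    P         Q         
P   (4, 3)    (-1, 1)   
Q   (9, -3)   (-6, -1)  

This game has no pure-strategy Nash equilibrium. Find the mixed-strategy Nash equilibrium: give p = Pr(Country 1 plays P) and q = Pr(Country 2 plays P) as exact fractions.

p = 1/2, q = 1/2

In a mixed NE each player is indifferent between their pure strategies, so the opponent's mix sets the indifference.
Country 2 indifferent between P and Q: p·3 + (1−p)·(-3) = p·1 + (1−p)·(-1) ⟹ (-3) + 6p = (-1) + 2p ⟹ p = 1/2.
Country 1 indifferent between P and Q: q·4 + (1−q)·(-1) = q·9 + (1−q)·(-6) ⟹ (-1) + 5q = (-6) + 15q ⟹ q = 1/2.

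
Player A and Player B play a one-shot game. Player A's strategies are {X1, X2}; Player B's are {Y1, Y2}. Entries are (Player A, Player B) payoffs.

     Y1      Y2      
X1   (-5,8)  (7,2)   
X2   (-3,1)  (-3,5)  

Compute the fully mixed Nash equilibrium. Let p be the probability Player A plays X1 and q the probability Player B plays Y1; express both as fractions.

In a mixed NE each player is indifferent between their pure strategies, so the opponent's mix sets the indifference.
Player B indifferent between Y1 and Y2: p·8 + (1−p)·1 = p·2 + (1−p)·5 ⟹ 1 + 7p = 5 + (-3)p ⟹ p = 2/5.
Player A indifferent between X1 and X2: q·(-5) + (1−q)·7 = q·(-3) + (1−q)·(-3) ⟹ 7 + (-12)q = (-3) + 0q ⟹ q = 5/6.

p = 2/5, q = 5/6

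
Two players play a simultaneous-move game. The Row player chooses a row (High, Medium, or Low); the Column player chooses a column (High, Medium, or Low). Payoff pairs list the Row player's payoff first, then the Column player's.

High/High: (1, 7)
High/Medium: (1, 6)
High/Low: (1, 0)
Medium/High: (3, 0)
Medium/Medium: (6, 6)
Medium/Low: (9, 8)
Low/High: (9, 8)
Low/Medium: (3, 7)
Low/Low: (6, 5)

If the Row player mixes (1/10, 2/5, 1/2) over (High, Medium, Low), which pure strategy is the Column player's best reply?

Medium

The Column player's best reply maximizes expected payoff against the mix.
High: (1/10)·7 + (2/5)·0 + (1/2)·8 = 47/10
Medium: (1/10)·6 + (2/5)·6 + (1/2)·7 = 13/2
Low: (1/10)·0 + (2/5)·8 + (1/2)·5 = 57/10
Highest expected payoff is 13/2, from Medium.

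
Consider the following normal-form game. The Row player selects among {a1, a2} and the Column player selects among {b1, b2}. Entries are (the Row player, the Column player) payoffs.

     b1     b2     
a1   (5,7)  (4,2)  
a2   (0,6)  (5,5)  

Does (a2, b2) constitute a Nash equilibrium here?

No

Holding the Column player at b2: the Row player gets 5 from a2, versus 4 from a1. No profitable deviation for the Row player.
Holding the Row player at a2: the Column player gets 5 from b2 but could get 6 by switching to b1. The Column player has a profitable deviation.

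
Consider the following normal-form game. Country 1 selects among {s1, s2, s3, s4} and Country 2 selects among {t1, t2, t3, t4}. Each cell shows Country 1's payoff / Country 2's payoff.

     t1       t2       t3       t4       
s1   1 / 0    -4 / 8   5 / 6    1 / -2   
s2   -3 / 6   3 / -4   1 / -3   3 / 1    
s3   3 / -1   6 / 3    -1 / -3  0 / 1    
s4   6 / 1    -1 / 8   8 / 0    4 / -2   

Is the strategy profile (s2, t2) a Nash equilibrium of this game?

No

Holding Country 2 at t2: Country 1 gets 3 from s2 but could get 6 by switching to s3. Country 1 has a profitable deviation.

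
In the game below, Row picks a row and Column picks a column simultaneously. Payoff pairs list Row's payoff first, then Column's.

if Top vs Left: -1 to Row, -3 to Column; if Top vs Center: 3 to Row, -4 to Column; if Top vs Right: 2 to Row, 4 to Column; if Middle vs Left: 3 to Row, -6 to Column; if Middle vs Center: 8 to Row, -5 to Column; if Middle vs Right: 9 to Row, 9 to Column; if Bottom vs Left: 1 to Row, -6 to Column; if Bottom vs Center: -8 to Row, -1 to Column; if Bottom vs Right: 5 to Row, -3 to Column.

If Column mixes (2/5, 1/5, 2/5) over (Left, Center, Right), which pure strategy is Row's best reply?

Compute Row's expected payoff from each pure strategy against the given mix.
Top: (2/5)·(-1) + (1/5)·3 + (2/5)·2 = 1
Middle: (2/5)·3 + (1/5)·8 + (2/5)·9 = 32/5
Bottom: (2/5)·1 + (1/5)·(-8) + (2/5)·5 = 4/5
Highest expected payoff is 32/5, from Middle.

Middle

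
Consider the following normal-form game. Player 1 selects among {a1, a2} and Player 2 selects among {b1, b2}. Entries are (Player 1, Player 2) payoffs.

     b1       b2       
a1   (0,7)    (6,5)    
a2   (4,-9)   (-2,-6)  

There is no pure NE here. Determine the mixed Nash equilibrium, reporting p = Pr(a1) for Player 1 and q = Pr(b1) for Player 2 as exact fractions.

In a mixed NE each player is indifferent between their pure strategies, so the opponent's mix sets the indifference.
Player 2 indifferent between b1 and b2: p·7 + (1−p)·(-9) = p·5 + (1−p)·(-6) ⟹ (-9) + 16p = (-6) + 11p ⟹ p = 3/5.
Player 1 indifferent between a1 and a2: q·0 + (1−q)·6 = q·4 + (1−q)·(-2) ⟹ 6 + (-6)q = (-2) + 6q ⟹ q = 2/3.

p = 3/5, q = 2/3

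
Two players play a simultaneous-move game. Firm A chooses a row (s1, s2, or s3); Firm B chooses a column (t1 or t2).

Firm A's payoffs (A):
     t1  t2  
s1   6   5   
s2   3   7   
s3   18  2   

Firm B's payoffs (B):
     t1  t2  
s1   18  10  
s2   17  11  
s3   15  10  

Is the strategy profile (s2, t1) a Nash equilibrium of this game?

No

Holding Firm B at t1: Firm A gets 3 from s2 but could get 18 by switching to s3. Firm A has a profitable deviation.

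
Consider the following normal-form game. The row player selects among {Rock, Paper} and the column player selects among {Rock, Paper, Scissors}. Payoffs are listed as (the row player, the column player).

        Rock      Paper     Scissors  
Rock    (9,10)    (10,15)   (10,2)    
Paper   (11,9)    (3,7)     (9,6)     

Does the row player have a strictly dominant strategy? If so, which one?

No strictly dominant strategy

Check whether one of the row player's strategies beats all alternatives regardless of what the opponent does.
Rock is not dominant: against Rock, Paper gives 11 > 9.
Paper is not dominant: against Paper, Rock gives 10 > 3.
No single strategy is best against every opponent action.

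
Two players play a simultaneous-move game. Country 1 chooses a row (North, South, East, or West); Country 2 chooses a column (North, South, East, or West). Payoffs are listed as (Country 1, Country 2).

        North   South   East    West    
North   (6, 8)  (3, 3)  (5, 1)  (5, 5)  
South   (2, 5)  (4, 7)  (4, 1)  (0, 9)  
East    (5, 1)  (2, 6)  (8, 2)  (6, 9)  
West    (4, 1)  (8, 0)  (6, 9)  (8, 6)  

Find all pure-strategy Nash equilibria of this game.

A profile is a Nash equilibrium when each player is best-responding to the other.
Country 1's best responses — vs North: North (payoff 6); vs South: West (payoff 8); vs East: East (payoff 8); vs West: West (payoff 8).
Country 2's best responses — vs North: North (payoff 8); vs South: West (payoff 9); vs East: West (payoff 9); vs West: East (payoff 9).
The only mutual best response is (North, North); neither player gains by switching there.

(North, North)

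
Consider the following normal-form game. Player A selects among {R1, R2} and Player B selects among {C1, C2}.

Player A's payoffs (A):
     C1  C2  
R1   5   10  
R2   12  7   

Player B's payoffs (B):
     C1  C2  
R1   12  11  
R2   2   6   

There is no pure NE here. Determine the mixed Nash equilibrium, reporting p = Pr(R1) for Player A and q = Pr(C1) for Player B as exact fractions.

p = 4/5, q = 3/10

Each player's mixing probability is pinned down by making the *other* player indifferent.
Player B indifferent between C1 and C2: p·12 + (1−p)·2 = p·11 + (1−p)·6 ⟹ 2 + 10p = 6 + 5p ⟹ p = 4/5.
Player A indifferent between R1 and R2: q·5 + (1−q)·10 = q·12 + (1−q)·7 ⟹ 10 + (-5)q = 7 + 5q ⟹ q = 3/10.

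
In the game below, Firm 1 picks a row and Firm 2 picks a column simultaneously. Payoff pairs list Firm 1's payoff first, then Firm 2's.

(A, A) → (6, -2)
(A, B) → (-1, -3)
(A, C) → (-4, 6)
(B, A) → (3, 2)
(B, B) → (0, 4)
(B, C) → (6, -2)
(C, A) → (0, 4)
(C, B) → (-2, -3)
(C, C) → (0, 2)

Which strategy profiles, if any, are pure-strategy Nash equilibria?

(B, B)

A profile is a Nash equilibrium when each player is best-responding to the other.
Firm 1's best responses — vs A: A (payoff 6); vs B: B (payoff 0); vs C: B (payoff 6).
Firm 2's best responses — vs A: C (payoff 6); vs B: B (payoff 4); vs C: A (payoff 4).
The only mutual best response is (B, B); neither player gains by switching there.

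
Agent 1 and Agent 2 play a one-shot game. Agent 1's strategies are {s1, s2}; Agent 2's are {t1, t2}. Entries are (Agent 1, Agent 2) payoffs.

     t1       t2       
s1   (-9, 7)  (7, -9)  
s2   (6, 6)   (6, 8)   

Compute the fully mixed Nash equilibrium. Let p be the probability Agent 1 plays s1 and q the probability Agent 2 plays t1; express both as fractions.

p = 1/9, q = 1/16

Each player's mixing probability is pinned down by making the *other* player indifferent.
Agent 2 indifferent between t1 and t2: p·7 + (1−p)·6 = p·(-9) + (1−p)·8 ⟹ 6 + 1p = 8 + (-17)p ⟹ p = 1/9.
Agent 1 indifferent between s1 and s2: q·(-9) + (1−q)·7 = q·6 + (1−q)·6 ⟹ 7 + (-16)q = 6 + 0q ⟹ q = 1/16.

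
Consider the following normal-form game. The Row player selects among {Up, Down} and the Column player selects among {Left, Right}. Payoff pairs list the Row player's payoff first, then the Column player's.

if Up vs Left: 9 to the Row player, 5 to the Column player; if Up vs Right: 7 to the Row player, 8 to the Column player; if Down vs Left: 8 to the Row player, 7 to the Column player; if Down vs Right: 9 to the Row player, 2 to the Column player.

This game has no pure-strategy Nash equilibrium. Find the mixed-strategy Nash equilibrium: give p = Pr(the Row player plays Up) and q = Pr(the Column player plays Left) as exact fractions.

Each player's mixing probability is pinned down by making the *other* player indifferent.
The Column player indifferent between Left and Right: p·5 + (1−p)·7 = p·8 + (1−p)·2 ⟹ 7 + (-2)p = 2 + 6p ⟹ p = 5/8.
The Row player indifferent between Up and Down: q·9 + (1−q)·7 = q·8 + (1−q)·9 ⟹ 7 + 2q = 9 + (-1)q ⟹ q = 2/3.

p = 5/8, q = 2/3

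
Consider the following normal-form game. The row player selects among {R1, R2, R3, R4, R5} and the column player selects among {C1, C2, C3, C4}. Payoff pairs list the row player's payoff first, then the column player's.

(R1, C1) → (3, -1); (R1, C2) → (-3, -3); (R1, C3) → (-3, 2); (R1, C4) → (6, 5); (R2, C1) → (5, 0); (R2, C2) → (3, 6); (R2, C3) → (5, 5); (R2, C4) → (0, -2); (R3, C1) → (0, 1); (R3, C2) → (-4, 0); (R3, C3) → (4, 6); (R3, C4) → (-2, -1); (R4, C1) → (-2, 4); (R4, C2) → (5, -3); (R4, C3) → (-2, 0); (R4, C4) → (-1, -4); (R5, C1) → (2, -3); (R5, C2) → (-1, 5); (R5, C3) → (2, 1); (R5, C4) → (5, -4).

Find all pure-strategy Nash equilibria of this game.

Check mutual best responses: a cell is a NE iff neither player can gain by unilaterally deviating.
The row player's best responses — vs C1: R2 (payoff 5); vs C2: R4 (payoff 5); vs C3: R2 (payoff 5); vs C4: R1 (payoff 6).
The column player's best responses — vs R1: C4 (payoff 5); vs R2: C2 (payoff 6); vs R3: C3 (payoff 6); vs R4: C1 (payoff 4); vs R5: C2 (payoff 5).
The only mutual best response is (R1, C4); neither player gains by switching there.

(R1, C4)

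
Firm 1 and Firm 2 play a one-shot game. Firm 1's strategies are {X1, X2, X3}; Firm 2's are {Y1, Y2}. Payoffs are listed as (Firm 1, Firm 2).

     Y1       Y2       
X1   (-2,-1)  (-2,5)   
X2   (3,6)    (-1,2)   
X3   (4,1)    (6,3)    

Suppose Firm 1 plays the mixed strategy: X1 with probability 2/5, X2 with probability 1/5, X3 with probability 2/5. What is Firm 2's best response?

Firm 2's best reply maximizes expected payoff against the mix.
Y1: (2/5)·(-1) + (1/5)·6 + (2/5)·1 = 6/5
Y2: (2/5)·5 + (1/5)·2 + (2/5)·3 = 18/5
Highest expected payoff is 18/5, from Y2.

Y2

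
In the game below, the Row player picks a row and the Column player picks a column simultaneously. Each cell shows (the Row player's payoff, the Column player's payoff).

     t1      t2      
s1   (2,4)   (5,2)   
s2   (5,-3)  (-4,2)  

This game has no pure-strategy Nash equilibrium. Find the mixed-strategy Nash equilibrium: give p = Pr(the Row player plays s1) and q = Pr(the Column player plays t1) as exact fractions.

p = 5/7, q = 3/4

Each player's mixing probability is pinned down by making the *other* player indifferent.
The Column player indifferent between t1 and t2: p·4 + (1−p)·(-3) = p·2 + (1−p)·2 ⟹ (-3) + 7p = 2 + 0p ⟹ p = 5/7.
The Row player indifferent between s1 and s2: q·2 + (1−q)·5 = q·5 + (1−q)·(-4) ⟹ 5 + (-3)q = (-4) + 9q ⟹ q = 3/4.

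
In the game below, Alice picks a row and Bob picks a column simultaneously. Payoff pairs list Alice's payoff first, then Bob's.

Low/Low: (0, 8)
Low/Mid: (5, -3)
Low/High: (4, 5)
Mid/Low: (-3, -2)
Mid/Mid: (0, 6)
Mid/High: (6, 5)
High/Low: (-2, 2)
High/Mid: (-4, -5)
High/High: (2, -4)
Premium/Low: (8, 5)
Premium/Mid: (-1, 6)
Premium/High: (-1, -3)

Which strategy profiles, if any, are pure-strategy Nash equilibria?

There is no pure-strategy Nash equilibrium

Check mutual best responses: a cell is a NE iff neither player can gain by unilaterally deviating.
Alice's best responses — vs Low: Premium (payoff 8); vs Mid: Low (payoff 5); vs High: Mid (payoff 6).
Bob's best responses — vs Low: Low (payoff 8); vs Mid: Mid (payoff 6); vs High: Low (payoff 2); vs Premium: Mid (payoff 6).
No cell has both players best-responding. For instance, Alice's best reply to High is Mid, but against Mid Bob prefers Mid over High.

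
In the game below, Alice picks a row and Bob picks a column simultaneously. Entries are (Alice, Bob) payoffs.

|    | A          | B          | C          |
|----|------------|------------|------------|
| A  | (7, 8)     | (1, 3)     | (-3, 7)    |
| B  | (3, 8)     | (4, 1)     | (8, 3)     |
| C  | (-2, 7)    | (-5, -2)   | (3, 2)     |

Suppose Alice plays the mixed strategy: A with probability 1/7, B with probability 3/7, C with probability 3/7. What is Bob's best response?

A

Compute Bob's expected payoff from each pure strategy against the given mix.
A: (1/7)·8 + (3/7)·8 + (3/7)·7 = 53/7
B: (1/7)·3 + (3/7)·1 + (3/7)·(-2) = 0
C: (1/7)·7 + (3/7)·3 + (3/7)·2 = 22/7
Highest expected payoff is 53/7, from A.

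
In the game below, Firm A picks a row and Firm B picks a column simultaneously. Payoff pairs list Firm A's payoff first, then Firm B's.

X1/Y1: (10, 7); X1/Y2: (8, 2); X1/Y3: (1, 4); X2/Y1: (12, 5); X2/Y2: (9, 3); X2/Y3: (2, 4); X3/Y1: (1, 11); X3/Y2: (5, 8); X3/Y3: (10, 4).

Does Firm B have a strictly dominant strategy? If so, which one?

A strategy is strictly dominant if it gives Firm B a strictly higher payoff than every other strategy, against every choice by the opponent.
Y1 strictly dominates: vs X1: 7 > each of {2, 4}; vs X2: 5 > each of {3, 4}; vs X3: 11 > each of {8, 4}.

Y1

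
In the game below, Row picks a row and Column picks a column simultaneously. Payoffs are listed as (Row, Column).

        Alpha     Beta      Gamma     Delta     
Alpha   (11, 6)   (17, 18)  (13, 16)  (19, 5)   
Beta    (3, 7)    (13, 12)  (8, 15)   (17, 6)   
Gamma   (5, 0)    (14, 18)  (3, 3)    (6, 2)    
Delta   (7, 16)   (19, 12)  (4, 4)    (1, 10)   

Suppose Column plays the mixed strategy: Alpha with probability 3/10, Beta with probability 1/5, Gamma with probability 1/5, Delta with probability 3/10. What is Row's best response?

Alpha

Compute Row's expected payoff from each pure strategy against the given mix.
Alpha: (3/10)·11 + (1/5)·17 + (1/5)·13 + (3/10)·19 = 15
Beta: (3/10)·3 + (1/5)·13 + (1/5)·8 + (3/10)·17 = 51/5
Gamma: (3/10)·5 + (1/5)·14 + (1/5)·3 + (3/10)·6 = 67/10
Delta: (3/10)·7 + (1/5)·19 + (1/5)·4 + (3/10)·1 = 7
Highest expected payoff is 15, from Alpha.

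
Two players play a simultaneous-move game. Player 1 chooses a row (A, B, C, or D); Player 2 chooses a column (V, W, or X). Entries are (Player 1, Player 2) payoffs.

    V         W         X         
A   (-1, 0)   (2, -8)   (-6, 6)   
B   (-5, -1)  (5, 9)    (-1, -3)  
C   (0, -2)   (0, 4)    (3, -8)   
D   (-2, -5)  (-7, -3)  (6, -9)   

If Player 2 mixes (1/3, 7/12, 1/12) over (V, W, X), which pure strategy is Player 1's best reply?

B

Compute Player 1's expected payoff from each pure strategy against the given mix.
A: (1/3)·(-1) + (7/12)·2 + (1/12)·(-6) = 1/3
B: (1/3)·(-5) + (7/12)·5 + (1/12)·(-1) = 7/6
C: (1/3)·0 + (7/12)·0 + (1/12)·3 = 1/4
D: (1/3)·(-2) + (7/12)·(-7) + (1/12)·6 = -17/4
Highest expected payoff is 7/6, from B.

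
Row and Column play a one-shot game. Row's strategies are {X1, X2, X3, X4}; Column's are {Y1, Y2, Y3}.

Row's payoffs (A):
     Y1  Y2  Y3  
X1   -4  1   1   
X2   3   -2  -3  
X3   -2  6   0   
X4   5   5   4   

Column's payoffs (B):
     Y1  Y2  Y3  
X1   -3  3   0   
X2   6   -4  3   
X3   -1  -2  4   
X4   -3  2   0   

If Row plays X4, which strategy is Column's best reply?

Y2

With Row fixed at X4, Column's payoffs are: Y1 → -3, Y2 → 2, Y3 → 0.
The maximum is 2, achieved by Y2.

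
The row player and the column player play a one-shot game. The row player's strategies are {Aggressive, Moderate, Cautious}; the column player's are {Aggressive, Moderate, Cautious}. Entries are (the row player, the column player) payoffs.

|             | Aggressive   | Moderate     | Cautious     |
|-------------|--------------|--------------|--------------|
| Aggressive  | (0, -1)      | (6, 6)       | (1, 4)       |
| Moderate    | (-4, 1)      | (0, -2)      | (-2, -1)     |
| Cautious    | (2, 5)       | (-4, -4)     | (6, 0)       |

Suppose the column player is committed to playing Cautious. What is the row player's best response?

With the column player fixed at Cautious, the row player's payoffs are: Aggressive → 1, Moderate → -2, Cautious → 6.
The maximum is 6, achieved by Cautious.

Cautious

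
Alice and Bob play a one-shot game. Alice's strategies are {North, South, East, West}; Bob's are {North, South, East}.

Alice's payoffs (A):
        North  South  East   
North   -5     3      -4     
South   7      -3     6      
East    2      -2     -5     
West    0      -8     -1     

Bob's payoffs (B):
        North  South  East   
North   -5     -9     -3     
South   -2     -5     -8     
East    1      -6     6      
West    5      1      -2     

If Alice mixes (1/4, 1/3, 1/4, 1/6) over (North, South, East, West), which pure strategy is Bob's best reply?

North

Bob's best reply maximizes expected payoff against the mix.
North: (1/4)·(-5) + (1/3)·(-2) + (1/4)·1 + (1/6)·5 = -5/6
South: (1/4)·(-9) + (1/3)·(-5) + (1/4)·(-6) + (1/6)·1 = -21/4
East: (1/4)·(-3) + (1/3)·(-8) + (1/4)·6 + (1/6)·(-2) = -9/4
Highest expected payoff is -5/6, from North.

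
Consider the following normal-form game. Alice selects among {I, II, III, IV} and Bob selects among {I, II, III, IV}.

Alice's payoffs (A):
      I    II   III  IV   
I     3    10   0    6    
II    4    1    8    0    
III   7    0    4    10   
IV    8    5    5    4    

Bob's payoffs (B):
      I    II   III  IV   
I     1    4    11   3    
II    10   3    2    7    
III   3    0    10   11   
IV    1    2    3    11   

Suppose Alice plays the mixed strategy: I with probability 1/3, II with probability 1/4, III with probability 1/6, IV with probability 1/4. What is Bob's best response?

Compute Bob's expected payoff from each pure strategy against the given mix.
I: (1/3)·1 + (1/4)·10 + (1/6)·3 + (1/4)·1 = 43/12
II: (1/3)·4 + (1/4)·3 + (1/6)·0 + (1/4)·2 = 31/12
III: (1/3)·11 + (1/4)·2 + (1/6)·10 + (1/4)·3 = 79/12
IV: (1/3)·3 + (1/4)·7 + (1/6)·11 + (1/4)·11 = 22/3
Highest expected payoff is 22/3, from IV.

IV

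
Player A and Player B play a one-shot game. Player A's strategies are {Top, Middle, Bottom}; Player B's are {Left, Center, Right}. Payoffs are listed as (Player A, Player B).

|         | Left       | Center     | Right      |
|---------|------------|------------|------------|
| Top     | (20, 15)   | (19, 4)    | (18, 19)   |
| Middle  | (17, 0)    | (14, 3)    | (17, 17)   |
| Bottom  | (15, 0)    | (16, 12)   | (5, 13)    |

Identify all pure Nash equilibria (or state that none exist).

(Top, Right)

Check mutual best responses: a cell is a NE iff neither player can gain by unilaterally deviating.
Player A's best responses — vs Left: Top (payoff 20); vs Center: Top (payoff 19); vs Right: Top (payoff 18).
Player B's best responses — vs Top: Right (payoff 19); vs Middle: Right (payoff 17); vs Bottom: Right (payoff 13).
The only mutual best response is (Top, Right); neither player gains by switching there.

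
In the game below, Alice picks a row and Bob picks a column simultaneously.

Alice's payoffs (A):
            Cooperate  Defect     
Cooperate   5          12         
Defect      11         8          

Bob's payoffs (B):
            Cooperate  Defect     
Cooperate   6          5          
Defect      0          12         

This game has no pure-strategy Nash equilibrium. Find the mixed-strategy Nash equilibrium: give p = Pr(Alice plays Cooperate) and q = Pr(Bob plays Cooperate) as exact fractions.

In a mixed NE each player is indifferent between their pure strategies, so the opponent's mix sets the indifference.
Bob indifferent between Cooperate and Defect: p·6 + (1−p)·0 = p·5 + (1−p)·12 ⟹ 0 + 6p = 12 + (-7)p ⟹ p = 12/13.
Alice indifferent between Cooperate and Defect: q·5 + (1−q)·12 = q·11 + (1−q)·8 ⟹ 12 + (-7)q = 8 + 3q ⟹ q = 2/5.

p = 12/13, q = 2/5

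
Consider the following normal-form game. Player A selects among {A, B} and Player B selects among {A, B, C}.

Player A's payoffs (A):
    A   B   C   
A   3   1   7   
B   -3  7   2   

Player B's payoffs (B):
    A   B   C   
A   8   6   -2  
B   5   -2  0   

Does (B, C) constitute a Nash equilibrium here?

No

Holding Player B at C: Player A gets 2 from B but could get 7 by switching to A. Player A has a profitable deviation.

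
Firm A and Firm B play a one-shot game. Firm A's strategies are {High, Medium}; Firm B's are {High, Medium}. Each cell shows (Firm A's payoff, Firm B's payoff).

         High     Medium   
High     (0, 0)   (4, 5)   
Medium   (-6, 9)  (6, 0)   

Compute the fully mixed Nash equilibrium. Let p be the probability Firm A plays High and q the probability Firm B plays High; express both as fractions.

In a mixed NE each player is indifferent between their pure strategies, so the opponent's mix sets the indifference.
Firm B indifferent between High and Medium: p·0 + (1−p)·9 = p·5 + (1−p)·0 ⟹ 9 + (-9)p = 0 + 5p ⟹ p = 9/14.
Firm A indifferent between High and Medium: q·0 + (1−q)·4 = q·(-6) + (1−q)·6 ⟹ 4 + (-4)q = 6 + (-12)q ⟹ q = 1/4.

p = 9/14, q = 1/4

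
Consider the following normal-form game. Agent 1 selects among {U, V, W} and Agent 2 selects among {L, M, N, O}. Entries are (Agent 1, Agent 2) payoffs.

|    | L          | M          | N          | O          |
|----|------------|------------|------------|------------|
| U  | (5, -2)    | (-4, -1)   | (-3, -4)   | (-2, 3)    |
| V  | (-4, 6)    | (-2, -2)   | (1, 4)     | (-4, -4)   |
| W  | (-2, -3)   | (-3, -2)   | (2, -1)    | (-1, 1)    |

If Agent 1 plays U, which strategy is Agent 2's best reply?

O

With Agent 1 fixed at U, Agent 2's payoffs are: L → -2, M → -1, N → -4, O → 3.
The maximum is 3, achieved by O.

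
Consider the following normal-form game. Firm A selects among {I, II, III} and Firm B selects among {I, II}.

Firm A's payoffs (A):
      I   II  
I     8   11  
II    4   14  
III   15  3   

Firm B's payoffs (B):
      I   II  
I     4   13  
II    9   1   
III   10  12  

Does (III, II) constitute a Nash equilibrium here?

Holding Firm B at II: Firm A gets 3 from III but could get 14 by switching to II. Firm A has a profitable deviation.

No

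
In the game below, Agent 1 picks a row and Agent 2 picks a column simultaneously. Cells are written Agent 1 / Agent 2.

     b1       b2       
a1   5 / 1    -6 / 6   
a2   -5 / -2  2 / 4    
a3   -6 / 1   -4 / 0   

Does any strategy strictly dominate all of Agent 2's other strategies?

Check whether one of Agent 2's strategies beats all alternatives regardless of what the opponent does.
b1 is not dominant: against a1, b2 gives 6 > 1.
b2 is not dominant: against a3, b1 gives 1 > 0.
No single strategy is best against every opponent action.

None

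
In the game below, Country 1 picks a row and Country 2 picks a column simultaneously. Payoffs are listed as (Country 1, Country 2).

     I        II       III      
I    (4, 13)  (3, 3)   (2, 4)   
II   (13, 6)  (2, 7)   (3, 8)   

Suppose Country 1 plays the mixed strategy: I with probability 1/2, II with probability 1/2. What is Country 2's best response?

Compute Country 2's expected payoff from each pure strategy against the given mix.
I: (1/2)·13 + (1/2)·6 = 19/2
II: (1/2)·3 + (1/2)·7 = 5
III: (1/2)·4 + (1/2)·8 = 6
Highest expected payoff is 19/2, from I.

I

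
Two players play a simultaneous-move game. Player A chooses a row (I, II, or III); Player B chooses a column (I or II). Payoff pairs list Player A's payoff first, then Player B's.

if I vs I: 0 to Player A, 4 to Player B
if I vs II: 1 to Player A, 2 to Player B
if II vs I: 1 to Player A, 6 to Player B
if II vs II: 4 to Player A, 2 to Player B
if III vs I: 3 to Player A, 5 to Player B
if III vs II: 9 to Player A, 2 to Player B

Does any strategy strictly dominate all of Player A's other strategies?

III

Check whether one of Player A's strategies beats all alternatives regardless of what the opponent does.
III strictly dominates: vs I: 3 > each of {0, 1}; vs II: 9 > each of {1, 4}.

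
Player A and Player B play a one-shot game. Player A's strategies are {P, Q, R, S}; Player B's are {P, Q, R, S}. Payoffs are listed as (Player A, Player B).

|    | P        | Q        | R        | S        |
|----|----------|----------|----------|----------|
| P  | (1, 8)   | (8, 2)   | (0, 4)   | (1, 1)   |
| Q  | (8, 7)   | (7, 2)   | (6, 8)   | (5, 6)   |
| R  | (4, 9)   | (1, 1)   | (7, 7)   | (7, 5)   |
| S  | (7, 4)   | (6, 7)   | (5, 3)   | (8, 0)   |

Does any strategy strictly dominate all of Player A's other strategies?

No strictly dominant strategy

Check whether one of Player A's strategies beats all alternatives regardless of what the opponent does.
P is not dominant: against P, Q gives 8 > 1.
Q is not dominant: against Q, P gives 8 > 7.
R is not dominant: against P, Q gives 8 > 4.
S is not dominant: against P, Q gives 8 > 7.
No single strategy is best against every opponent action.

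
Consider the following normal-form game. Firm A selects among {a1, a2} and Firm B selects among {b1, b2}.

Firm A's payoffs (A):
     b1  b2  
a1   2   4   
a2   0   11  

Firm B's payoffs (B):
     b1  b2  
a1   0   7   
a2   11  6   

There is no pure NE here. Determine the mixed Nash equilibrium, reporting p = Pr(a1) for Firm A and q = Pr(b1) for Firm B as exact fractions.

Each player's mixing probability is pinned down by making the *other* player indifferent.
Firm B indifferent between b1 and b2: p·0 + (1−p)·11 = p·7 + (1−p)·6 ⟹ 11 + (-11)p = 6 + 1p ⟹ p = 5/12.
Firm A indifferent between a1 and a2: q·2 + (1−q)·4 = q·0 + (1−q)·11 ⟹ 4 + (-2)q = 11 + (-11)q ⟹ q = 7/9.

p = 5/12, q = 7/9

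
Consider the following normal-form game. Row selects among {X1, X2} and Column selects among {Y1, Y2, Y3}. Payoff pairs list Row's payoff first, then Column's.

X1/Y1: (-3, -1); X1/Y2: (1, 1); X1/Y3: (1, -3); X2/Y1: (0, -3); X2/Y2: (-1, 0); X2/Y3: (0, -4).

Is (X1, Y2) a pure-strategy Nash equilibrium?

Yes

Holding Column at Y2: Row gets 1 from X1, versus -1 from X2. No profitable deviation for Row.
Holding Row at X1: Column gets 1 from Y2, versus -1 from Y1, -3 from Y3. No profitable deviation for Column either.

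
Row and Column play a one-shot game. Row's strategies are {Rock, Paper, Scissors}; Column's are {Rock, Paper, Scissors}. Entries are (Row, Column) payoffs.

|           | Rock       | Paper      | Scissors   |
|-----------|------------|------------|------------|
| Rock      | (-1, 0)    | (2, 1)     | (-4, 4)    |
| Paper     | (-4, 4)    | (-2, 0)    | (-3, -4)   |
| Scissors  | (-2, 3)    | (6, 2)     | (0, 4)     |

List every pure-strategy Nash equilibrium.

Check mutual best responses: a cell is a NE iff neither player can gain by unilaterally deviating.
Row's best responses — vs Rock: Rock (payoff -1); vs Paper: Scissors (payoff 6); vs Scissors: Scissors (payoff 0).
Column's best responses — vs Rock: Scissors (payoff 4); vs Paper: Rock (payoff 4); vs Scissors: Scissors (payoff 4).
The only mutual best response is (Scissors, Scissors); neither player gains by switching there.

(Scissors, Scissors)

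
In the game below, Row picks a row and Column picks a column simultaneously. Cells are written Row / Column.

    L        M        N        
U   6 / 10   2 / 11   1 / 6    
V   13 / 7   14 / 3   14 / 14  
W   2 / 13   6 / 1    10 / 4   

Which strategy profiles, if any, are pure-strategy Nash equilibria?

(V, N)

A profile is a Nash equilibrium when each player is best-responding to the other.
Row's best responses — vs L: V (payoff 13); vs M: V (payoff 14); vs N: V (payoff 14).
Column's best responses — vs U: M (payoff 11); vs V: N (payoff 14); vs W: L (payoff 13).
The only mutual best response is (V, N); neither player gains by switching there.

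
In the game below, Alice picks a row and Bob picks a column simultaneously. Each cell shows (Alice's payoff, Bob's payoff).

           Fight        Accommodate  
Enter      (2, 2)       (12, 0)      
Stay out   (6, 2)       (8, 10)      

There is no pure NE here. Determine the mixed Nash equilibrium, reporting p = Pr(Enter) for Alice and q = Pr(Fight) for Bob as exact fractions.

In a mixed NE each player is indifferent between their pure strategies, so the opponent's mix sets the indifference.
Bob indifferent between Fight and Accommodate: p·2 + (1−p)·2 = p·0 + (1−p)·10 ⟹ 2 + 0p = 10 + (-10)p ⟹ p = 4/5.
Alice indifferent between Enter and Stay out: q·2 + (1−q)·12 = q·6 + (1−q)·8 ⟹ 12 + (-10)q = 8 + (-2)q ⟹ q = 1/2.

p = 4/5, q = 1/2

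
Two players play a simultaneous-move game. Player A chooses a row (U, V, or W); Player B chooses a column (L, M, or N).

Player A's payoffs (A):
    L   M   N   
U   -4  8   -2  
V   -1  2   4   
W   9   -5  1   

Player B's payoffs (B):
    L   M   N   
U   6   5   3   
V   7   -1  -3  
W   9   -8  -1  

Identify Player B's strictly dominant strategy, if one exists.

Check whether one of Player B's strategies beats all alternatives regardless of what the opponent does.
L strictly dominates: vs U: 6 > each of {5, 3}; vs V: 7 > each of {-1, -3}; vs W: 9 > each of {-8, -1}.

L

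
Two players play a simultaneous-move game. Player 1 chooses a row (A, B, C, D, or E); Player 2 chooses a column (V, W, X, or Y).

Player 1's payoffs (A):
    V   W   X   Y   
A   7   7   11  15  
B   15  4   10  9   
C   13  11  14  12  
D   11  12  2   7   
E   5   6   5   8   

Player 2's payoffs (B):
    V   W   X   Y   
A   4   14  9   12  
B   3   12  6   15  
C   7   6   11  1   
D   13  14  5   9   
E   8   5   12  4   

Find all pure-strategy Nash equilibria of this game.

Check mutual best responses: a cell is a NE iff neither player can gain by unilaterally deviating.
Player 1's best responses — vs V: B (payoff 15); vs W: D (payoff 12); vs X: C (payoff 14); vs Y: A (payoff 15).
Player 2's best responses — vs A: W (payoff 14); vs B: Y (payoff 15); vs C: X (payoff 11); vs D: W (payoff 14); vs E: X (payoff 12).
Mutual best responses occur at (C, X) and (D, W); at each, neither player gains by switching.

(C, X) and (D, W)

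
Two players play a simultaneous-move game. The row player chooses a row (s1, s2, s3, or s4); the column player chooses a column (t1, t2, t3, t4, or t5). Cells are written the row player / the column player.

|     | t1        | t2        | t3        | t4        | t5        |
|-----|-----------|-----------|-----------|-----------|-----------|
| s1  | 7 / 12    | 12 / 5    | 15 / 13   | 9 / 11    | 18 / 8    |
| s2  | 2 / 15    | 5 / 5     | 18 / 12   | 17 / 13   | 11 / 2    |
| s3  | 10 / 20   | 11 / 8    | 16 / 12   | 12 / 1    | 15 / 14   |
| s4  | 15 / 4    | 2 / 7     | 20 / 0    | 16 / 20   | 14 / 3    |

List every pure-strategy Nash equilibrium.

A profile is a Nash equilibrium when each player is best-responding to the other.
The row player's best responses — vs t1: s4 (payoff 15); vs t2: s1 (payoff 12); vs t3: s4 (payoff 20); vs t4: s2 (payoff 17); vs t5: s1 (payoff 18).
The column player's best responses — vs s1: t3 (payoff 13); vs s2: t1 (payoff 15); vs s3: t1 (payoff 20); vs s4: t4 (payoff 20).
No cell has both players best-responding. For instance, the row player's best reply to t5 is s1, but against s1 the column player prefers t3 over t5.

There is no pure-strategy Nash equilibrium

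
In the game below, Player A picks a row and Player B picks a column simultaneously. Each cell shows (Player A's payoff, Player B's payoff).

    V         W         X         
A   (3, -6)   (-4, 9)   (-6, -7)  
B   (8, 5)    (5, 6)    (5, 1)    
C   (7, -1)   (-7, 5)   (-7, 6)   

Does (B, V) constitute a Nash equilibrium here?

No

Holding Player B at V: Player A gets 8 from B, versus 3 from A, 7 from C. No profitable deviation for Player A.
Holding Player A at B: Player B gets 5 from V but could get 6 by switching to W. Player B has a profitable deviation.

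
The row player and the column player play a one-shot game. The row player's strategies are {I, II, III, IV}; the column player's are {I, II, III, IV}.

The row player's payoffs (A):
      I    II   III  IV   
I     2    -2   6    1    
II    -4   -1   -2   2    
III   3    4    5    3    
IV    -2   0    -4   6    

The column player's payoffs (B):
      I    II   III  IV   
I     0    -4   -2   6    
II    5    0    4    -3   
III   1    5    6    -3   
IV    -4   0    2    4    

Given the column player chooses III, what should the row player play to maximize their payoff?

With the column player fixed at III, the row player's payoffs are: I → 6, II → -2, III → 5, IV → -4.
The maximum is 6, achieved by I.

I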